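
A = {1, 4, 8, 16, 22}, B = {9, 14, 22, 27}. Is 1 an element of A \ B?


A = {1, 4, 8, 16, 22}, B = {9, 14, 22, 27}
A \ B = elements in A but not in B
A \ B = {1, 4, 8, 16}
Checking if 1 ∈ A \ B
1 is in A \ B → True

1 ∈ A \ B


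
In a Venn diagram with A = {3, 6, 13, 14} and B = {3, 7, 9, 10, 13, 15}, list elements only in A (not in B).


A = {3, 6, 13, 14}
B = {3, 7, 9, 10, 13, 15}
Region: only in A (not in B)
Elements: {6, 14}

Elements only in A (not in B): {6, 14}


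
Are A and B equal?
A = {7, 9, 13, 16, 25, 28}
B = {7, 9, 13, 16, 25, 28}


Two sets are equal iff they have exactly the same elements.
A = {7, 9, 13, 16, 25, 28}
B = {7, 9, 13, 16, 25, 28}
Same elements → A = B

Yes, A = B


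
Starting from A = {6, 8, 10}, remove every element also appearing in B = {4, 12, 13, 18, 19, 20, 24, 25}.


A \ B = elements in A but not in B
A = {6, 8, 10}
B = {4, 12, 13, 18, 19, 20, 24, 25}
Remove from A any elements in B
A \ B = {6, 8, 10}

A \ B = {6, 8, 10}


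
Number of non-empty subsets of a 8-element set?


Total subsets = 2^n = 2^8 = 256
Non-empty subsets exclude the empty set: 2^n - 1
= 256 - 1
= 255

Number of non-empty subsets = 255


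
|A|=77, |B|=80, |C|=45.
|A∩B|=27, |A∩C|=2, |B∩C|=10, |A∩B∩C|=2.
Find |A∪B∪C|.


|A∪B∪C| = |A|+|B|+|C| - |A∩B|-|A∩C|-|B∩C| + |A∩B∩C|
= 77+80+45 - 27-2-10 + 2
= 202 - 39 + 2
= 165

|A ∪ B ∪ C| = 165


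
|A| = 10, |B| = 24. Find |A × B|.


|A × B| = |A| × |B|
= 10 × 24
= 240

|A × B| = 240


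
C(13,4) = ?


C(n,k) = n! / (k!(n-k)!)
C(13,4) = 13! / (4!9!)
= 715

C(13,4) = 715


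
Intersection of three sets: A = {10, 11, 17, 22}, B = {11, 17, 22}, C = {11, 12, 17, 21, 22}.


A ∩ B = {11, 17, 22}
(A ∩ B) ∩ C = {11, 17, 22}

A ∩ B ∩ C = {11, 17, 22}


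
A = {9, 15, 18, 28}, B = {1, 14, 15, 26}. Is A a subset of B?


A ⊆ B means every element of A is in B.
Elements in A not in B: {9, 18, 28}
So A ⊄ B.

No, A ⊄ B


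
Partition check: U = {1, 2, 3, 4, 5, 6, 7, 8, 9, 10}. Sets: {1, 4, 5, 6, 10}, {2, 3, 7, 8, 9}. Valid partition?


A partition requires: (1) non-empty parts, (2) pairwise disjoint, (3) union = U
Parts: {1, 4, 5, 6, 10}, {2, 3, 7, 8, 9}
Union of parts: {1, 2, 3, 4, 5, 6, 7, 8, 9, 10}
U = {1, 2, 3, 4, 5, 6, 7, 8, 9, 10}
All non-empty? True
Pairwise disjoint? True
Covers U? True

Yes, valid partition


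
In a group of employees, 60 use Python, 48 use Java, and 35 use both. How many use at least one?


|A ∪ B| = |A| + |B| - |A ∩ B|
= 60 + 48 - 35
= 73

|A ∪ B| = 73


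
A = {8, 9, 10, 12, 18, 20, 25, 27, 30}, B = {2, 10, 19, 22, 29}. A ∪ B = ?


A ∪ B = all elements in A or B (or both)
A = {8, 9, 10, 12, 18, 20, 25, 27, 30}
B = {2, 10, 19, 22, 29}
A ∪ B = {2, 8, 9, 10, 12, 18, 19, 20, 22, 25, 27, 29, 30}

A ∪ B = {2, 8, 9, 10, 12, 18, 19, 20, 22, 25, 27, 29, 30}


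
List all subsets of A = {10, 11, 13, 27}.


|A| = 4, so |P(A)| = 2^4 = 16
Enumerate subsets by cardinality (0 to 4):
∅, {10}, {11}, {13}, {27}, {10, 11}, {10, 13}, {10, 27}, {11, 13}, {11, 27}, {13, 27}, {10, 11, 13}, {10, 11, 27}, {10, 13, 27}, {11, 13, 27}, {10, 11, 13, 27}

P(A) has 16 subsets: ∅, {10}, {11}, {13}, {27}, {10, 11}, {10, 13}, {10, 27}, {11, 13}, {11, 27}, {13, 27}, {10, 11, 13}, {10, 11, 27}, {10, 13, 27}, {11, 13, 27}, {10, 11, 13, 27}


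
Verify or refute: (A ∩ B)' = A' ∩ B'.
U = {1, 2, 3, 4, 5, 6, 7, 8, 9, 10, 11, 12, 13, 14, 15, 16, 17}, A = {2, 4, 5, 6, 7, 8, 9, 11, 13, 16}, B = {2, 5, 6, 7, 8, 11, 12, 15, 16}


LHS: A ∩ B = {2, 5, 6, 7, 8, 11, 16}
(A ∩ B)' = U \ (A ∩ B) = {1, 3, 4, 9, 10, 12, 13, 14, 15, 17}
A' = {1, 3, 10, 12, 14, 15, 17}, B' = {1, 3, 4, 9, 10, 13, 14, 17}
Claimed RHS: A' ∩ B' = {1, 3, 10, 14, 17}
Identity is INVALID: LHS = {1, 3, 4, 9, 10, 12, 13, 14, 15, 17} but the RHS claimed here equals {1, 3, 10, 14, 17}. The correct form is (A ∩ B)' = A' ∪ B'.

Identity is invalid: (A ∩ B)' = {1, 3, 4, 9, 10, 12, 13, 14, 15, 17} but A' ∩ B' = {1, 3, 10, 14, 17}. The correct De Morgan law is (A ∩ B)' = A' ∪ B'.


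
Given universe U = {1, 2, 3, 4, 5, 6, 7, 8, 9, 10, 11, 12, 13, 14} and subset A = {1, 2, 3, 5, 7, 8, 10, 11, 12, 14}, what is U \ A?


Aᶜ = U \ A = elements in U but not in A
U = {1, 2, 3, 4, 5, 6, 7, 8, 9, 10, 11, 12, 13, 14}
A = {1, 2, 3, 5, 7, 8, 10, 11, 12, 14}
Aᶜ = {4, 6, 9, 13}

Aᶜ = {4, 6, 9, 13}


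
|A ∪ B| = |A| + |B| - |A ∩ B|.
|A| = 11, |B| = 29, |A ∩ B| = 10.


|A ∪ B| = |A| + |B| - |A ∩ B|
= 11 + 29 - 10
= 30

|A ∪ B| = 30


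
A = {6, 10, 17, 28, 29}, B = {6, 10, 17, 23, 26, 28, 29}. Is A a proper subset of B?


A ⊂ B requires: A ⊆ B AND A ≠ B.
A ⊆ B? Yes
A = B? No
A ⊂ B: Yes (A is a proper subset of B)

Yes, A ⊂ B


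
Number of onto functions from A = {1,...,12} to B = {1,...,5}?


n = |A| = 12, k = |B| = 5. Surjections via inclusion-exclusion:
S(n,k) = Σ(-1)^i × C(k,i) × (k-i)^n, i=0 to k
i=0: (-1)^0×C(5,0)×5^12 = 244140625
i=1: (-1)^1×C(5,1)×4^12 = -83886080
i=2: (-1)^2×C(5,2)×3^12 = 5314410
i=3: (-1)^3×C(5,3)×2^12 = -40960
i=4: (-1)^4×C(5,4)×1^12 = 5
i=5: (-1)^5×C(5,5)×0^12 = 0
Total = 165528000

Number of surjections = 165528000


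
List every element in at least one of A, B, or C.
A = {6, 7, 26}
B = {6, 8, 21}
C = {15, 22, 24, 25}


A ∪ B = {6, 7, 8, 21, 26}
(A ∪ B) ∪ C = {6, 7, 8, 15, 21, 22, 24, 25, 26}

A ∪ B ∪ C = {6, 7, 8, 15, 21, 22, 24, 25, 26}


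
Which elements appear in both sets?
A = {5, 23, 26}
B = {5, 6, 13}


A ∩ B = elements in both A and B
A = {5, 23, 26}
B = {5, 6, 13}
A ∩ B = {5}

A ∩ B = {5}


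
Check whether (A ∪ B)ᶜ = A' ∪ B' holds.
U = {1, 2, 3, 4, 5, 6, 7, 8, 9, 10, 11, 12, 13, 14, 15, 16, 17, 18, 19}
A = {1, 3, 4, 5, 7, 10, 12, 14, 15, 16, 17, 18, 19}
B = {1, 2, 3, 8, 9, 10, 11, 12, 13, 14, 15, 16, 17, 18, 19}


LHS: A ∪ B = {1, 2, 3, 4, 5, 7, 8, 9, 10, 11, 12, 13, 14, 15, 16, 17, 18, 19}
(A ∪ B)' = U \ (A ∪ B) = {6}
A' = {2, 6, 8, 9, 11, 13}, B' = {4, 5, 6, 7}
Claimed RHS: A' ∪ B' = {2, 4, 5, 6, 7, 8, 9, 11, 13}
Identity is INVALID: LHS = {6} but the RHS claimed here equals {2, 4, 5, 6, 7, 8, 9, 11, 13}. The correct form is (A ∪ B)' = A' ∩ B'.

Identity is invalid: (A ∪ B)' = {6} but A' ∪ B' = {2, 4, 5, 6, 7, 8, 9, 11, 13}. The correct De Morgan law is (A ∪ B)' = A' ∩ B'.


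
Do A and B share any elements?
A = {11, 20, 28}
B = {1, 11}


Disjoint means A ∩ B = ∅.
A ∩ B = {11}
A ∩ B ≠ ∅, so A and B are NOT disjoint.

Yes — A and B share the element(s) of A ∩ B = {11}, so they are not disjoint


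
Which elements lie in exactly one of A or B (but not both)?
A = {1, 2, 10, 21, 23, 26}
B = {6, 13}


A △ B = (A \ B) ∪ (B \ A) = elements in exactly one of A or B
A \ B = {1, 2, 10, 21, 23, 26}
B \ A = {6, 13}
A △ B = {1, 2, 6, 10, 13, 21, 23, 26}

A △ B = {1, 2, 6, 10, 13, 21, 23, 26}


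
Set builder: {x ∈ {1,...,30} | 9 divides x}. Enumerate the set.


Checking each candidate:
Condition: multiples of 9 in {1,...,30}
Result = {9, 18, 27}

{9, 18, 27}


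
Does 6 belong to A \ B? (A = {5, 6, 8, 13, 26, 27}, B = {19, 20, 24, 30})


A = {5, 6, 8, 13, 26, 27}, B = {19, 20, 24, 30}
A \ B = elements in A but not in B
A \ B = {5, 6, 8, 13, 26, 27}
Checking if 6 ∈ A \ B
6 is in A \ B → True

6 ∈ A \ B


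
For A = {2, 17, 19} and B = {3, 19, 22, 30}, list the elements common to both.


A ∩ B = elements in both A and B
A = {2, 17, 19}
B = {3, 19, 22, 30}
A ∩ B = {19}

A ∩ B = {19}


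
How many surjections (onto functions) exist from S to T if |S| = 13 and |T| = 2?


n = |S| = 13, k = |T| = 2. Surjections via inclusion-exclusion:
S(n,k) = Σ(-1)^i × C(k,i) × (k-i)^n, i=0 to k
i=0: (-1)^0×C(2,0)×2^13 = 8192
i=1: (-1)^1×C(2,1)×1^13 = -2
i=2: (-1)^2×C(2,2)×0^13 = 0
Total = 8190

Number of surjections = 8190


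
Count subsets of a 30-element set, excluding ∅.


Total subsets = 2^n = 2^30 = 1073741824
Non-empty subsets exclude the empty set: 2^n - 1
= 1073741824 - 1
= 1073741823

Number of non-empty subsets = 1073741823


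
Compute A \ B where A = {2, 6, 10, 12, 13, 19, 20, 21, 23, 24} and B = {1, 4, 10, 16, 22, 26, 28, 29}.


A \ B = elements in A but not in B
A = {2, 6, 10, 12, 13, 19, 20, 21, 23, 24}
B = {1, 4, 10, 16, 22, 26, 28, 29}
Remove from A any elements in B
A \ B = {2, 6, 12, 13, 19, 20, 21, 23, 24}

A \ B = {2, 6, 12, 13, 19, 20, 21, 23, 24}


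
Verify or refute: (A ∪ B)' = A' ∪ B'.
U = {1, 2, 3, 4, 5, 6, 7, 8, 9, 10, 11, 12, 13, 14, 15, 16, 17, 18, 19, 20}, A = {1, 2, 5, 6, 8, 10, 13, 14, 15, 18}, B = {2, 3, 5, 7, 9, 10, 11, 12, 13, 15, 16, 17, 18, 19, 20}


LHS: A ∪ B = {1, 2, 3, 5, 6, 7, 8, 9, 10, 11, 12, 13, 14, 15, 16, 17, 18, 19, 20}
(A ∪ B)' = U \ (A ∪ B) = {4}
A' = {3, 4, 7, 9, 11, 12, 16, 17, 19, 20}, B' = {1, 4, 6, 8, 14}
Claimed RHS: A' ∪ B' = {1, 3, 4, 6, 7, 8, 9, 11, 12, 14, 16, 17, 19, 20}
Identity is INVALID: LHS = {4} but the RHS claimed here equals {1, 3, 4, 6, 7, 8, 9, 11, 12, 14, 16, 17, 19, 20}. The correct form is (A ∪ B)' = A' ∩ B'.

Identity is invalid: (A ∪ B)' = {4} but A' ∪ B' = {1, 3, 4, 6, 7, 8, 9, 11, 12, 14, 16, 17, 19, 20}. The correct De Morgan law is (A ∪ B)' = A' ∩ B'.


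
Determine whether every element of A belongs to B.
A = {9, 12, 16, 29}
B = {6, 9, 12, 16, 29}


A ⊆ B means every element of A is in B.
All elements of A are in B.
So A ⊆ B.

Yes, A ⊆ B


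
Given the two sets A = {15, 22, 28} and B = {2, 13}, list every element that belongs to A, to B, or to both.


A ∪ B = all elements in A or B (or both)
A = {15, 22, 28}
B = {2, 13}
A ∪ B = {2, 13, 15, 22, 28}

A ∪ B = {2, 13, 15, 22, 28}


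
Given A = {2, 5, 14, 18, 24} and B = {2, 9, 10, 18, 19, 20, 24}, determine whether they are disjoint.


Disjoint means A ∩ B = ∅.
A ∩ B = {2, 18, 24}
A ∩ B ≠ ∅, so A and B are NOT disjoint.

No, A and B are not disjoint (A ∩ B = {2, 18, 24})


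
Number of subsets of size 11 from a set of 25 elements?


C(n,k) = n! / (k!(n-k)!)
C(25,11) = 25! / (11!14!)
= 4457400

C(25,11) = 4457400


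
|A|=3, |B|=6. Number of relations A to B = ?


A relation from A to B is any subset of A × B.
|A × B| = 3 × 6 = 18
# relations = 2^|A × B| = 2^18 = 262144

Number of relations = 262144


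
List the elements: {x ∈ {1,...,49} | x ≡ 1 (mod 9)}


Checking each candidate:
Condition: x in {1,...,49} with x ≡ 1 (mod 9)
Result = {1, 10, 19, 28, 37, 46}

{1, 10, 19, 28, 37, 46}


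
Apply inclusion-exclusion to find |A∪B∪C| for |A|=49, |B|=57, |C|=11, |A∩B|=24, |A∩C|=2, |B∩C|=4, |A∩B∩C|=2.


|A∪B∪C| = |A|+|B|+|C| - |A∩B|-|A∩C|-|B∩C| + |A∩B∩C|
= 49+57+11 - 24-2-4 + 2
= 117 - 30 + 2
= 89

|A ∪ B ∪ C| = 89


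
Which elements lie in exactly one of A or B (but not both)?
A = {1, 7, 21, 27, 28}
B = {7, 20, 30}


A △ B = (A \ B) ∪ (B \ A) = elements in exactly one of A or B
A \ B = {1, 21, 27, 28}
B \ A = {20, 30}
A △ B = {1, 20, 21, 27, 28, 30}

A △ B = {1, 20, 21, 27, 28, 30}


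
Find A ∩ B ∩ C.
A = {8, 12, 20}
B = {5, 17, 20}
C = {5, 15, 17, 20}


A ∩ B = {20}
(A ∩ B) ∩ C = {20}

A ∩ B ∩ C = {20}


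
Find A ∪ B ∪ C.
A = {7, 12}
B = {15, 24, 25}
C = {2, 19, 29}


A ∪ B = {7, 12, 15, 24, 25}
(A ∪ B) ∪ C = {2, 7, 12, 15, 19, 24, 25, 29}

A ∪ B ∪ C = {2, 7, 12, 15, 19, 24, 25, 29}


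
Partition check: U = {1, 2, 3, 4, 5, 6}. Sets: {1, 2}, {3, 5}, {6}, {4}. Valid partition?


A partition requires: (1) non-empty parts, (2) pairwise disjoint, (3) union = U
Parts: {1, 2}, {3, 5}, {6}, {4}
Union of parts: {1, 2, 3, 4, 5, 6}
U = {1, 2, 3, 4, 5, 6}
All non-empty? True
Pairwise disjoint? True
Covers U? True

Yes, valid partition


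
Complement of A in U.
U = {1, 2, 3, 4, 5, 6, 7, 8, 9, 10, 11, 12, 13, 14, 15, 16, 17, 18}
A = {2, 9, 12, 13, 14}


Aᶜ = U \ A = elements in U but not in A
U = {1, 2, 3, 4, 5, 6, 7, 8, 9, 10, 11, 12, 13, 14, 15, 16, 17, 18}
A = {2, 9, 12, 13, 14}
Aᶜ = {1, 3, 4, 5, 6, 7, 8, 10, 11, 15, 16, 17, 18}

Aᶜ = {1, 3, 4, 5, 6, 7, 8, 10, 11, 15, 16, 17, 18}


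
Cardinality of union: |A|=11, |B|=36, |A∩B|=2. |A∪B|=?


|A ∪ B| = |A| + |B| - |A ∩ B|
= 11 + 36 - 2
= 45

|A ∪ B| = 45


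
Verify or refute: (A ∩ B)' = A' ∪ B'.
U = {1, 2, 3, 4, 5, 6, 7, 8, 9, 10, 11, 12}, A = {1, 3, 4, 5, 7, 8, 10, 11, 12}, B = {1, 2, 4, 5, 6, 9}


LHS: A ∩ B = {1, 4, 5}
(A ∩ B)' = U \ (A ∩ B) = {2, 3, 6, 7, 8, 9, 10, 11, 12}
A' = {2, 6, 9}, B' = {3, 7, 8, 10, 11, 12}
Claimed RHS: A' ∪ B' = {2, 3, 6, 7, 8, 9, 10, 11, 12}
Identity is VALID: LHS = RHS = {2, 3, 6, 7, 8, 9, 10, 11, 12} ✓

Identity is valid. (A ∩ B)' = A' ∪ B' = {2, 3, 6, 7, 8, 9, 10, 11, 12}


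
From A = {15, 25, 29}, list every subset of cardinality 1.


|A| = 3, so A has C(3,1) = 3 subsets of size 1.
Enumerate by choosing 1 elements from A at a time:
{15}, {25}, {29}

1-element subsets (3 total): {15}, {25}, {29}


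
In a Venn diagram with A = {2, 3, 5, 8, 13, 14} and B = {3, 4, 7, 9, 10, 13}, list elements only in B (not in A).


A = {2, 3, 5, 8, 13, 14}
B = {3, 4, 7, 9, 10, 13}
Region: only in B (not in A)
Elements: {4, 7, 9, 10}

Elements only in B (not in A): {4, 7, 9, 10}


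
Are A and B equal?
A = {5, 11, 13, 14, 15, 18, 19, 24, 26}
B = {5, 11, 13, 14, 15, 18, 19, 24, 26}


Two sets are equal iff they have exactly the same elements.
A = {5, 11, 13, 14, 15, 18, 19, 24, 26}
B = {5, 11, 13, 14, 15, 18, 19, 24, 26}
Same elements → A = B

Yes, A = B


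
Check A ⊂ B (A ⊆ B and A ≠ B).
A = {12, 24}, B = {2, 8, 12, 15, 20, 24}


A ⊂ B requires: A ⊆ B AND A ≠ B.
A ⊆ B? Yes
A = B? No
A ⊂ B: Yes (A is a proper subset of B)

Yes, A ⊂ B


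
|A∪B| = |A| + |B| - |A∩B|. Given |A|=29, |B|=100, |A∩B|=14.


|A ∪ B| = |A| + |B| - |A ∩ B|
= 29 + 100 - 14
= 115

|A ∪ B| = 115


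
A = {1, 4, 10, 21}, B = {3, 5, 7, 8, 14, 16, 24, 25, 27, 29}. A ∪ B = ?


A ∪ B = all elements in A or B (or both)
A = {1, 4, 10, 21}
B = {3, 5, 7, 8, 14, 16, 24, 25, 27, 29}
A ∪ B = {1, 3, 4, 5, 7, 8, 10, 14, 16, 21, 24, 25, 27, 29}

A ∪ B = {1, 3, 4, 5, 7, 8, 10, 14, 16, 21, 24, 25, 27, 29}


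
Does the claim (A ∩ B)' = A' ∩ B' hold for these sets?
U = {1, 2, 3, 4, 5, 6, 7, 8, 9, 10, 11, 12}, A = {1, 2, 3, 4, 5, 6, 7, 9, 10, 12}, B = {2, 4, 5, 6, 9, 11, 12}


LHS: A ∩ B = {2, 4, 5, 6, 9, 12}
(A ∩ B)' = U \ (A ∩ B) = {1, 3, 7, 8, 10, 11}
A' = {8, 11}, B' = {1, 3, 7, 8, 10}
Claimed RHS: A' ∩ B' = {8}
Identity is INVALID: LHS = {1, 3, 7, 8, 10, 11} but the RHS claimed here equals {8}. The correct form is (A ∩ B)' = A' ∪ B'.

Identity is invalid: (A ∩ B)' = {1, 3, 7, 8, 10, 11} but A' ∩ B' = {8}. The correct De Morgan law is (A ∩ B)' = A' ∪ B'.


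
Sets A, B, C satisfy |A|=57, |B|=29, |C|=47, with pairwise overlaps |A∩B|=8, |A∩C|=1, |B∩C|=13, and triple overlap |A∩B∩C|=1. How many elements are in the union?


|A∪B∪C| = |A|+|B|+|C| - |A∩B|-|A∩C|-|B∩C| + |A∩B∩C|
= 57+29+47 - 8-1-13 + 1
= 133 - 22 + 1
= 112

|A ∪ B ∪ C| = 112


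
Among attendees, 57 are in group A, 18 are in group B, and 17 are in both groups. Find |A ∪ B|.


|A ∪ B| = |A| + |B| - |A ∩ B|
= 57 + 18 - 17
= 58

|A ∪ B| = 58


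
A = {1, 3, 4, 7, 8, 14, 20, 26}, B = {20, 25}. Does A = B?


Two sets are equal iff they have exactly the same elements.
A = {1, 3, 4, 7, 8, 14, 20, 26}
B = {20, 25}
Differences: {1, 3, 4, 7, 8, 14, 25, 26}
A ≠ B

No, A ≠ B


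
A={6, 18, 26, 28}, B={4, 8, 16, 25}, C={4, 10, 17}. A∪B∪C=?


A ∪ B = {4, 6, 8, 16, 18, 25, 26, 28}
(A ∪ B) ∪ C = {4, 6, 8, 10, 16, 17, 18, 25, 26, 28}

A ∪ B ∪ C = {4, 6, 8, 10, 16, 17, 18, 25, 26, 28}


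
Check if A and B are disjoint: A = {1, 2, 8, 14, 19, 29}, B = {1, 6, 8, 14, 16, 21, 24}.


Disjoint means A ∩ B = ∅.
A ∩ B = {1, 8, 14}
A ∩ B ≠ ∅, so A and B are NOT disjoint.

No, A and B are not disjoint (A ∩ B = {1, 8, 14})


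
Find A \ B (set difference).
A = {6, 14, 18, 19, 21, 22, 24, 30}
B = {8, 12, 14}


A \ B = elements in A but not in B
A = {6, 14, 18, 19, 21, 22, 24, 30}
B = {8, 12, 14}
Remove from A any elements in B
A \ B = {6, 18, 19, 21, 22, 24, 30}

A \ B = {6, 18, 19, 21, 22, 24, 30}


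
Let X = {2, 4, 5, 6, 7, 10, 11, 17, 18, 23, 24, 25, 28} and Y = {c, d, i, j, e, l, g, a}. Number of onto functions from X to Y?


n = |X| = 13, k = |Y| = 8. Surjections via inclusion-exclusion:
S(n,k) = Σ(-1)^i × C(k,i) × (k-i)^n, i=0 to k
i=0: (-1)^0×C(8,0)×8^13 = 549755813888
i=1: (-1)^1×C(8,1)×7^13 = -775112083256
i=2: (-1)^2×C(8,2)×6^13 = 365699432448
i=3: (-1)^3×C(8,3)×5^13 = -68359375000
i=4: (-1)^4×C(8,4)×4^13 = 4697620480
i=5: (-1)^5×C(8,5)×3^13 = -89282088
i=6: (-1)^6×C(8,6)×2^13 = 229376
i=7: (-1)^7×C(8,7)×1^13 = -8
i=8: (-1)^8×C(8,8)×0^13 = 0
Total = 76592355840

Number of surjections = 76592355840


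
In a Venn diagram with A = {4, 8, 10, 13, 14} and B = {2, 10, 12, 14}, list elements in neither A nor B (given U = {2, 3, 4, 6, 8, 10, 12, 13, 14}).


A = {4, 8, 10, 13, 14}
B = {2, 10, 12, 14}
Region: in neither A nor B (given U = {2, 3, 4, 6, 8, 10, 12, 13, 14})
Elements: {3, 6}

Elements in neither A nor B (given U = {2, 3, 4, 6, 8, 10, 12, 13, 14}): {3, 6}


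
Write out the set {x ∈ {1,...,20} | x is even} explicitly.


Checking each candidate:
Condition: even numbers in {1,...,20}
Result = {2, 4, 6, 8, 10, 12, 14, 16, 18, 20}

{2, 4, 6, 8, 10, 12, 14, 16, 18, 20}


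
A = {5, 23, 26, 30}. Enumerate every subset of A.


|A| = 4, so |P(A)| = 2^4 = 16
Enumerate subsets by cardinality (0 to 4):
∅, {5}, {23}, {26}, {30}, {5, 23}, {5, 26}, {5, 30}, {23, 26}, {23, 30}, {26, 30}, {5, 23, 26}, {5, 23, 30}, {5, 26, 30}, {23, 26, 30}, {5, 23, 26, 30}

P(A) has 16 subsets: ∅, {5}, {23}, {26}, {30}, {5, 23}, {5, 26}, {5, 30}, {23, 26}, {23, 30}, {26, 30}, {5, 23, 26}, {5, 23, 30}, {5, 26, 30}, {23, 26, 30}, {5, 23, 26, 30}


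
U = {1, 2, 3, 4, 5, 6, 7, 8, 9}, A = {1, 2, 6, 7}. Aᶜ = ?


Aᶜ = U \ A = elements in U but not in A
U = {1, 2, 3, 4, 5, 6, 7, 8, 9}
A = {1, 2, 6, 7}
Aᶜ = {3, 4, 5, 8, 9}

Aᶜ = {3, 4, 5, 8, 9}


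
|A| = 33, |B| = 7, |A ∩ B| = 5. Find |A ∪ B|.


|A ∪ B| = |A| + |B| - |A ∩ B|
= 33 + 7 - 5
= 35

|A ∪ B| = 35


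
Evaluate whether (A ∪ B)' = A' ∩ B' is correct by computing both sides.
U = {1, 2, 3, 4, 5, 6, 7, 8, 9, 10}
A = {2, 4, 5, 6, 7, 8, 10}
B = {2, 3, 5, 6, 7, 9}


LHS: A ∪ B = {2, 3, 4, 5, 6, 7, 8, 9, 10}
(A ∪ B)' = U \ (A ∪ B) = {1}
A' = {1, 3, 9}, B' = {1, 4, 8, 10}
Claimed RHS: A' ∩ B' = {1}
Identity is VALID: LHS = RHS = {1} ✓

Identity is valid. (A ∪ B)' = A' ∩ B' = {1}


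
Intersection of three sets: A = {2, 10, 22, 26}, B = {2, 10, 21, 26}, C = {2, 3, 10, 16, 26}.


A ∩ B = {2, 10, 26}
(A ∩ B) ∩ C = {2, 10, 26}

A ∩ B ∩ C = {2, 10, 26}


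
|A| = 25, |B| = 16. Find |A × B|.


|A × B| = |A| × |B|
= 25 × 16
= 400

|A × B| = 400


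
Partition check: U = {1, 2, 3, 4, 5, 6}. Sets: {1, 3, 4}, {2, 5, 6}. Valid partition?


A partition requires: (1) non-empty parts, (2) pairwise disjoint, (3) union = U
Parts: {1, 3, 4}, {2, 5, 6}
Union of parts: {1, 2, 3, 4, 5, 6}
U = {1, 2, 3, 4, 5, 6}
All non-empty? True
Pairwise disjoint? True
Covers U? True

Yes, valid partition


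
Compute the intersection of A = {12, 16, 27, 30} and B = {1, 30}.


A ∩ B = elements in both A and B
A = {12, 16, 27, 30}
B = {1, 30}
A ∩ B = {30}

A ∩ B = {30}


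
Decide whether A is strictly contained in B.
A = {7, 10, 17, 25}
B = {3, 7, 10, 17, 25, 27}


A ⊂ B requires: A ⊆ B AND A ≠ B.
A ⊆ B? Yes
A = B? No
A ⊂ B: Yes (A is a proper subset of B)

Yes, A ⊂ B


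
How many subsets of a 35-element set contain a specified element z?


Subsets of A containing z correspond to subsets of A \ {z}, which has 34 elements.
Count = 2^(n-1) = 2^34
= 17179869184

Number of subsets containing z = 17179869184


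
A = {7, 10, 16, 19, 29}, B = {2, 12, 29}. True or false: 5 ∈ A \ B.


A = {7, 10, 16, 19, 29}, B = {2, 12, 29}
A \ B = elements in A but not in B
A \ B = {7, 10, 16, 19}
Checking if 5 ∈ A \ B
5 is not in A \ B → False

5 ∉ A \ B


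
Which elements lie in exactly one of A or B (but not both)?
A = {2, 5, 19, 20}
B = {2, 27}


A △ B = (A \ B) ∪ (B \ A) = elements in exactly one of A or B
A \ B = {5, 19, 20}
B \ A = {27}
A △ B = {5, 19, 20, 27}

A △ B = {5, 19, 20, 27}


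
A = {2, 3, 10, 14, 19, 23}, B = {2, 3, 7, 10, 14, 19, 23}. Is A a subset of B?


A ⊆ B means every element of A is in B.
All elements of A are in B.
So A ⊆ B.

Yes, A ⊆ B


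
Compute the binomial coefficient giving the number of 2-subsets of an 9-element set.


C(n,k) = n! / (k!(n-k)!)
C(9,2) = 9! / (2!7!)
= 36

C(9,2) = 36


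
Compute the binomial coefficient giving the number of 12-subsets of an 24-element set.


C(n,k) = n! / (k!(n-k)!)
C(24,12) = 24! / (12!12!)
= 2704156

C(24,12) = 2704156


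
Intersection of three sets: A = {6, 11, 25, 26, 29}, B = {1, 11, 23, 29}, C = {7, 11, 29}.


A ∩ B = {11, 29}
(A ∩ B) ∩ C = {11, 29}

A ∩ B ∩ C = {11, 29}


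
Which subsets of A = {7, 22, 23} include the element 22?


A subset of A contains 22 iff the remaining 2 elements form any subset of A \ {22}.
Count: 2^(n-1) = 2^2 = 4
Subsets containing 22: {22}, {7, 22}, {22, 23}, {7, 22, 23}

Subsets containing 22 (4 total): {22}, {7, 22}, {22, 23}, {7, 22, 23}


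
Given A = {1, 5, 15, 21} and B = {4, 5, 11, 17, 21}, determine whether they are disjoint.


Disjoint means A ∩ B = ∅.
A ∩ B = {5, 21}
A ∩ B ≠ ∅, so A and B are NOT disjoint.

No, A and B are not disjoint (A ∩ B = {5, 21})


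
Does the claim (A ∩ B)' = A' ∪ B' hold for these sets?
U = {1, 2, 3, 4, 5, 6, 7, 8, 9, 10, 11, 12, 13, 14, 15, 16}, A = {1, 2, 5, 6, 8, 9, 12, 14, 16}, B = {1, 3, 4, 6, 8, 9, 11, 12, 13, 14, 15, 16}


LHS: A ∩ B = {1, 6, 8, 9, 12, 14, 16}
(A ∩ B)' = U \ (A ∩ B) = {2, 3, 4, 5, 7, 10, 11, 13, 15}
A' = {3, 4, 7, 10, 11, 13, 15}, B' = {2, 5, 7, 10}
Claimed RHS: A' ∪ B' = {2, 3, 4, 5, 7, 10, 11, 13, 15}
Identity is VALID: LHS = RHS = {2, 3, 4, 5, 7, 10, 11, 13, 15} ✓

Identity is valid. (A ∩ B)' = A' ∪ B' = {2, 3, 4, 5, 7, 10, 11, 13, 15}


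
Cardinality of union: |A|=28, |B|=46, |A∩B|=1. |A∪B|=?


|A ∪ B| = |A| + |B| - |A ∩ B|
= 28 + 46 - 1
= 73

|A ∪ B| = 73


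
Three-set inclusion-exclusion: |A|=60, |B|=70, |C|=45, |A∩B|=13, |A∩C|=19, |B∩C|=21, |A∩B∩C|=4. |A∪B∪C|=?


|A∪B∪C| = |A|+|B|+|C| - |A∩B|-|A∩C|-|B∩C| + |A∩B∩C|
= 60+70+45 - 13-19-21 + 4
= 175 - 53 + 4
= 126

|A ∪ B ∪ C| = 126


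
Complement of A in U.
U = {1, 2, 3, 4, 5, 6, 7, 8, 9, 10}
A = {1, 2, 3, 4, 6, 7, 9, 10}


Aᶜ = U \ A = elements in U but not in A
U = {1, 2, 3, 4, 5, 6, 7, 8, 9, 10}
A = {1, 2, 3, 4, 6, 7, 9, 10}
Aᶜ = {5, 8}

Aᶜ = {5, 8}


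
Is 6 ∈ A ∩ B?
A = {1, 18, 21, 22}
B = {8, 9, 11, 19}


A = {1, 18, 21, 22}, B = {8, 9, 11, 19}
A ∩ B = elements in both A and B
A ∩ B = ∅
Checking if 6 ∈ A ∩ B
6 is not in A ∩ B → False

6 ∉ A ∩ B


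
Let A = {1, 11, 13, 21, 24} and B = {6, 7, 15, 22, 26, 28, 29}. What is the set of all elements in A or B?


A ∪ B = all elements in A or B (or both)
A = {1, 11, 13, 21, 24}
B = {6, 7, 15, 22, 26, 28, 29}
A ∪ B = {1, 6, 7, 11, 13, 15, 21, 22, 24, 26, 28, 29}

A ∪ B = {1, 6, 7, 11, 13, 15, 21, 22, 24, 26, 28, 29}


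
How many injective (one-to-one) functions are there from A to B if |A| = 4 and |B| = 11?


An injection sends each of |A| = 4 inputs to a distinct output in B.
# injections = |B|·(|B|-1)·…·(|B|-|A|+1) = 11! / (11 - 4)!
= 11 × 10 × 9 × 8
= 7920

Number of injections = 7920


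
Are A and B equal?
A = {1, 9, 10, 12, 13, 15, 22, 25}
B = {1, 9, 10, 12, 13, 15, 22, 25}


Two sets are equal iff they have exactly the same elements.
A = {1, 9, 10, 12, 13, 15, 22, 25}
B = {1, 9, 10, 12, 13, 15, 22, 25}
Same elements → A = B

Yes, A = B


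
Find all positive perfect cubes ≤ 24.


Checking each candidate:
Condition: positive perfect cubes ≤ 24
Result = {1, 8}

{1, 8}


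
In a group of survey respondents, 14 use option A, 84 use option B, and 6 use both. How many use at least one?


|A ∪ B| = |A| + |B| - |A ∩ B|
= 14 + 84 - 6
= 92

|A ∪ B| = 92


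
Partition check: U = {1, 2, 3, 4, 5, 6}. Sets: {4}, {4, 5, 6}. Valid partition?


A partition requires: (1) non-empty parts, (2) pairwise disjoint, (3) union = U
Parts: {4}, {4, 5, 6}
Union of parts: {4, 5, 6}
U = {1, 2, 3, 4, 5, 6}
All non-empty? True
Pairwise disjoint? False
Covers U? False

No, not a valid partition


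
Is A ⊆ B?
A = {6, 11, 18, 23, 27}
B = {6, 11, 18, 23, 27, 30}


A ⊆ B means every element of A is in B.
All elements of A are in B.
So A ⊆ B.

Yes, A ⊆ B


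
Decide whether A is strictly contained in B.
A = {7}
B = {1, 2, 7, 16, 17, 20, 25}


A ⊂ B requires: A ⊆ B AND A ≠ B.
A ⊆ B? Yes
A = B? No
A ⊂ B: Yes (A is a proper subset of B)

Yes, A ⊂ B


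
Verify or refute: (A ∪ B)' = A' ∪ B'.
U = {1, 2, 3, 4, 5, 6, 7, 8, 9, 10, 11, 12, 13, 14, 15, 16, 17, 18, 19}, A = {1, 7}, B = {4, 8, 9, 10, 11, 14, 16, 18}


LHS: A ∪ B = {1, 4, 7, 8, 9, 10, 11, 14, 16, 18}
(A ∪ B)' = U \ (A ∪ B) = {2, 3, 5, 6, 12, 13, 15, 17, 19}
A' = {2, 3, 4, 5, 6, 8, 9, 10, 11, 12, 13, 14, 15, 16, 17, 18, 19}, B' = {1, 2, 3, 5, 6, 7, 12, 13, 15, 17, 19}
Claimed RHS: A' ∪ B' = {1, 2, 3, 4, 5, 6, 7, 8, 9, 10, 11, 12, 13, 14, 15, 16, 17, 18, 19}
Identity is INVALID: LHS = {2, 3, 5, 6, 12, 13, 15, 17, 19} but the RHS claimed here equals {1, 2, 3, 4, 5, 6, 7, 8, 9, 10, 11, 12, 13, 14, 15, 16, 17, 18, 19}. The correct form is (A ∪ B)' = A' ∩ B'.

Identity is invalid: (A ∪ B)' = {2, 3, 5, 6, 12, 13, 15, 17, 19} but A' ∪ B' = {1, 2, 3, 4, 5, 6, 7, 8, 9, 10, 11, 12, 13, 14, 15, 16, 17, 18, 19}. The correct De Morgan law is (A ∪ B)' = A' ∩ B'.


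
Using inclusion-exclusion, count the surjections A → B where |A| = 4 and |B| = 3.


n = |A| = 4, k = |B| = 3. Surjections via inclusion-exclusion:
S(n,k) = Σ(-1)^i × C(k,i) × (k-i)^n, i=0 to k
i=0: (-1)^0×C(3,0)×3^4 = 81
i=1: (-1)^1×C(3,1)×2^4 = -48
i=2: (-1)^2×C(3,2)×1^4 = 3
i=3: (-1)^3×C(3,3)×0^4 = 0
Total = 36

Number of surjections = 36


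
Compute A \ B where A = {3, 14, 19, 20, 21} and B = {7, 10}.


A \ B = elements in A but not in B
A = {3, 14, 19, 20, 21}
B = {7, 10}
Remove from A any elements in B
A \ B = {3, 14, 19, 20, 21}

A \ B = {3, 14, 19, 20, 21}


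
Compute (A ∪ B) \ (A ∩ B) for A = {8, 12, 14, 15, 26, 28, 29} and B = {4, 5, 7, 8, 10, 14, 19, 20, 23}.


A △ B = (A \ B) ∪ (B \ A) = elements in exactly one of A or B
A \ B = {12, 15, 26, 28, 29}
B \ A = {4, 5, 7, 10, 19, 20, 23}
A △ B = {4, 5, 7, 10, 12, 15, 19, 20, 23, 26, 28, 29}

A △ B = {4, 5, 7, 10, 12, 15, 19, 20, 23, 26, 28, 29}


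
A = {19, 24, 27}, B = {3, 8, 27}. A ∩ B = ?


A ∩ B = elements in both A and B
A = {19, 24, 27}
B = {3, 8, 27}
A ∩ B = {27}

A ∩ B = {27}


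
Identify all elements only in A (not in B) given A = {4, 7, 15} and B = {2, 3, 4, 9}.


A = {4, 7, 15}
B = {2, 3, 4, 9}
Region: only in A (not in B)
Elements: {7, 15}

Elements only in A (not in B): {7, 15}


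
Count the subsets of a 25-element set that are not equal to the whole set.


Total subsets = 2^n = 2^25 = 33554432
Proper subsets exclude the set itself: 2^n - 1
= 33554432 - 1
= 33554431

Number of proper subsets = 33554431


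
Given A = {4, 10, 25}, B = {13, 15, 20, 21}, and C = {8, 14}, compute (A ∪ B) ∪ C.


A ∪ B = {4, 10, 13, 15, 20, 21, 25}
(A ∪ B) ∪ C = {4, 8, 10, 13, 14, 15, 20, 21, 25}

A ∪ B ∪ C = {4, 8, 10, 13, 14, 15, 20, 21, 25}


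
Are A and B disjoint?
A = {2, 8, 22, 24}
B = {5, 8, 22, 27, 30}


Disjoint means A ∩ B = ∅.
A ∩ B = {8, 22}
A ∩ B ≠ ∅, so A and B are NOT disjoint.

No, A and B are not disjoint (A ∩ B = {8, 22})


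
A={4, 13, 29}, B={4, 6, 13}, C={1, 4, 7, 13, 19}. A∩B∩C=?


A ∩ B = {4, 13}
(A ∩ B) ∩ C = {4, 13}

A ∩ B ∩ C = {4, 13}


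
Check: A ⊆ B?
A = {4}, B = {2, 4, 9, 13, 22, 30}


A ⊆ B means every element of A is in B.
All elements of A are in B.
So A ⊆ B.

Yes, A ⊆ B


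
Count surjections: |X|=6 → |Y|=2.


n = |X| = 6, k = |Y| = 2. Surjections via inclusion-exclusion:
S(n,k) = Σ(-1)^i × C(k,i) × (k-i)^n, i=0 to k
i=0: (-1)^0×C(2,0)×2^6 = 64
i=1: (-1)^1×C(2,1)×1^6 = -2
i=2: (-1)^2×C(2,2)×0^6 = 0
Total = 62

Number of surjections = 62


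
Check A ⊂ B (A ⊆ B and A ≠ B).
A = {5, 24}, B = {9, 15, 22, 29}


A ⊂ B requires: A ⊆ B AND A ≠ B.
A ⊆ B? No
A ⊄ B, so A is not a proper subset.

No, A is not a proper subset of B


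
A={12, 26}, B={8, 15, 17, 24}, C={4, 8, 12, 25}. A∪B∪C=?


A ∪ B = {8, 12, 15, 17, 24, 26}
(A ∪ B) ∪ C = {4, 8, 12, 15, 17, 24, 25, 26}

A ∪ B ∪ C = {4, 8, 12, 15, 17, 24, 25, 26}


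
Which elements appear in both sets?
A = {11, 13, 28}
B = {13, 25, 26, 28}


A ∩ B = elements in both A and B
A = {11, 13, 28}
B = {13, 25, 26, 28}
A ∩ B = {13, 28}

A ∩ B = {13, 28}


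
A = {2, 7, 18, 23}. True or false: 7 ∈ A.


A = {2, 7, 18, 23}
Checking if 7 is in A
7 is in A → True

7 ∈ A


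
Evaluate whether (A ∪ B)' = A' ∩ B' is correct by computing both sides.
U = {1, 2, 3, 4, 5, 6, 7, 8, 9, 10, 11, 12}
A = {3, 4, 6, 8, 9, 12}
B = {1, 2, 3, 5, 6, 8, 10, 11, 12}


LHS: A ∪ B = {1, 2, 3, 4, 5, 6, 8, 9, 10, 11, 12}
(A ∪ B)' = U \ (A ∪ B) = {7}
A' = {1, 2, 5, 7, 10, 11}, B' = {4, 7, 9}
Claimed RHS: A' ∩ B' = {7}
Identity is VALID: LHS = RHS = {7} ✓

Identity is valid. (A ∪ B)' = A' ∩ B' = {7}


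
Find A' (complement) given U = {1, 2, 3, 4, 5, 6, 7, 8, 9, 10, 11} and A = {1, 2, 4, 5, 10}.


Aᶜ = U \ A = elements in U but not in A
U = {1, 2, 3, 4, 5, 6, 7, 8, 9, 10, 11}
A = {1, 2, 4, 5, 10}
Aᶜ = {3, 6, 7, 8, 9, 11}

Aᶜ = {3, 6, 7, 8, 9, 11}


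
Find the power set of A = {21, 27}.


|A| = 2, so |P(A)| = 2^2 = 4
Enumerate subsets by cardinality (0 to 2):
∅, {21}, {27}, {21, 27}

P(A) has 4 subsets: ∅, {21}, {27}, {21, 27}


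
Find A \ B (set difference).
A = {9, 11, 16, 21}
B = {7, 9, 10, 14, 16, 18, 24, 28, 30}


A \ B = elements in A but not in B
A = {9, 11, 16, 21}
B = {7, 9, 10, 14, 16, 18, 24, 28, 30}
Remove from A any elements in B
A \ B = {11, 21}

A \ B = {11, 21}


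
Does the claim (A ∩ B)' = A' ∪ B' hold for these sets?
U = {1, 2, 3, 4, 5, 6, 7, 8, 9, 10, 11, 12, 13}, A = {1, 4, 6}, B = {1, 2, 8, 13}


LHS: A ∩ B = {1}
(A ∩ B)' = U \ (A ∩ B) = {2, 3, 4, 5, 6, 7, 8, 9, 10, 11, 12, 13}
A' = {2, 3, 5, 7, 8, 9, 10, 11, 12, 13}, B' = {3, 4, 5, 6, 7, 9, 10, 11, 12}
Claimed RHS: A' ∪ B' = {2, 3, 4, 5, 6, 7, 8, 9, 10, 11, 12, 13}
Identity is VALID: LHS = RHS = {2, 3, 4, 5, 6, 7, 8, 9, 10, 11, 12, 13} ✓

Identity is valid. (A ∩ B)' = A' ∪ B' = {2, 3, 4, 5, 6, 7, 8, 9, 10, 11, 12, 13}


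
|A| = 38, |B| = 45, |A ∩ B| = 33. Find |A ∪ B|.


|A ∪ B| = |A| + |B| - |A ∩ B|
= 38 + 45 - 33
= 50

|A ∪ B| = 50


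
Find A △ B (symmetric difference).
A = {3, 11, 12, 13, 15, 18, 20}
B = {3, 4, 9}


A △ B = (A \ B) ∪ (B \ A) = elements in exactly one of A or B
A \ B = {11, 12, 13, 15, 18, 20}
B \ A = {4, 9}
A △ B = {4, 9, 11, 12, 13, 15, 18, 20}

A △ B = {4, 9, 11, 12, 13, 15, 18, 20}


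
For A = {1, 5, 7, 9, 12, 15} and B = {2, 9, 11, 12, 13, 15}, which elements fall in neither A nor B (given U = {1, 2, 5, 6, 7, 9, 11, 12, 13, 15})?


A = {1, 5, 7, 9, 12, 15}
B = {2, 9, 11, 12, 13, 15}
Region: in neither A nor B (given U = {1, 2, 5, 6, 7, 9, 11, 12, 13, 15})
Elements: {6}

Elements in neither A nor B (given U = {1, 2, 5, 6, 7, 9, 11, 12, 13, 15}): {6}


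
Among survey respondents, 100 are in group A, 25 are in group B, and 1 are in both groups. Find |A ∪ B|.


|A ∪ B| = |A| + |B| - |A ∩ B|
= 100 + 25 - 1
= 124

|A ∪ B| = 124


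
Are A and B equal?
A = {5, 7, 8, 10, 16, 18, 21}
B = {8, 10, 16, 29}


Two sets are equal iff they have exactly the same elements.
A = {5, 7, 8, 10, 16, 18, 21}
B = {8, 10, 16, 29}
Differences: {5, 7, 18, 21, 29}
A ≠ B

No, A ≠ B


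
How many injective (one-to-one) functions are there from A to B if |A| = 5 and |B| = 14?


An injection sends each of |A| = 5 inputs to a distinct output in B.
# injections = |B|·(|B|-1)·…·(|B|-|A|+1) = 14! / (14 - 5)!
= 14 × 13 × 12 × 11 × 10
= 240240

Number of injections = 240240


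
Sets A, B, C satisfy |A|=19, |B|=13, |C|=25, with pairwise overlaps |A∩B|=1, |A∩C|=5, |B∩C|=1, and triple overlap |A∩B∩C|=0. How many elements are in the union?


|A∪B∪C| = |A|+|B|+|C| - |A∩B|-|A∩C|-|B∩C| + |A∩B∩C|
= 19+13+25 - 1-5-1 + 0
= 57 - 7 + 0
= 50

|A ∪ B ∪ C| = 50


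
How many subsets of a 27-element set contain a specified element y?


Subsets of A containing y correspond to subsets of A \ {y}, which has 26 elements.
Count = 2^(n-1) = 2^26
= 67108864

Number of subsets containing y = 67108864


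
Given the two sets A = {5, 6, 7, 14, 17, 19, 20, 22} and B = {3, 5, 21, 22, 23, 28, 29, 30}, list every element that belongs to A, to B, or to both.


A ∪ B = all elements in A or B (or both)
A = {5, 6, 7, 14, 17, 19, 20, 22}
B = {3, 5, 21, 22, 23, 28, 29, 30}
A ∪ B = {3, 5, 6, 7, 14, 17, 19, 20, 21, 22, 23, 28, 29, 30}

A ∪ B = {3, 5, 6, 7, 14, 17, 19, 20, 21, 22, 23, 28, 29, 30}


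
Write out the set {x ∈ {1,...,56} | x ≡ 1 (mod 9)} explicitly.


Checking each candidate:
Condition: x in {1,...,56} with x ≡ 1 (mod 9)
Result = {1, 10, 19, 28, 37, 46, 55}

{1, 10, 19, 28, 37, 46, 55}


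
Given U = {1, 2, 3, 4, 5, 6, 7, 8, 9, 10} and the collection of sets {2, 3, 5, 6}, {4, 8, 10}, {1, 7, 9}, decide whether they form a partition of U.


A partition requires: (1) non-empty parts, (2) pairwise disjoint, (3) union = U
Parts: {2, 3, 5, 6}, {4, 8, 10}, {1, 7, 9}
Union of parts: {1, 2, 3, 4, 5, 6, 7, 8, 9, 10}
U = {1, 2, 3, 4, 5, 6, 7, 8, 9, 10}
All non-empty? True
Pairwise disjoint? True
Covers U? True

Yes, valid partition


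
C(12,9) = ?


C(n,k) = n! / (k!(n-k)!)
C(12,9) = 12! / (9!3!)
= 220

C(12,9) = 220


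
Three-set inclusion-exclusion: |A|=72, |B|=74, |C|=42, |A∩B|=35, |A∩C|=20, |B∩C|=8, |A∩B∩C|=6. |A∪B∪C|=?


|A∪B∪C| = |A|+|B|+|C| - |A∩B|-|A∩C|-|B∩C| + |A∩B∩C|
= 72+74+42 - 35-20-8 + 6
= 188 - 63 + 6
= 131

|A ∪ B ∪ C| = 131


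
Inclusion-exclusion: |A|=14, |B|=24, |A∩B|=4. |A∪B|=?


|A ∪ B| = |A| + |B| - |A ∩ B|
= 14 + 24 - 4
= 34

|A ∪ B| = 34


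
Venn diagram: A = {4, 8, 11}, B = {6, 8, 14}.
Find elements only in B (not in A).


A = {4, 8, 11}
B = {6, 8, 14}
Region: only in B (not in A)
Elements: {6, 14}

Elements only in B (not in A): {6, 14}


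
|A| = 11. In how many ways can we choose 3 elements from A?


C(n,k) = n! / (k!(n-k)!)
C(11,3) = 11! / (3!8!)
= 165

C(11,3) = 165


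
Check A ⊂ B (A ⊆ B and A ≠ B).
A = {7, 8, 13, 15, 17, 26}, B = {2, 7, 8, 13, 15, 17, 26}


A ⊂ B requires: A ⊆ B AND A ≠ B.
A ⊆ B? Yes
A = B? No
A ⊂ B: Yes (A is a proper subset of B)

Yes, A ⊂ B


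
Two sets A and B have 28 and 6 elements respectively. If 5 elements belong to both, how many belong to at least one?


|A ∪ B| = |A| + |B| - |A ∩ B|
= 28 + 6 - 5
= 29

|A ∪ B| = 29


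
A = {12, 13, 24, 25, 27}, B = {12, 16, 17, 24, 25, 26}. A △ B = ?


A △ B = (A \ B) ∪ (B \ A) = elements in exactly one of A or B
A \ B = {13, 27}
B \ A = {16, 17, 26}
A △ B = {13, 16, 17, 26, 27}

A △ B = {13, 16, 17, 26, 27}


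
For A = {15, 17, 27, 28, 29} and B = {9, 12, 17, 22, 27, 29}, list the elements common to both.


A ∩ B = elements in both A and B
A = {15, 17, 27, 28, 29}
B = {9, 12, 17, 22, 27, 29}
A ∩ B = {17, 27, 29}

A ∩ B = {17, 27, 29}


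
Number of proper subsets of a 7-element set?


Total subsets = 2^n = 2^7 = 128
Proper subsets exclude the set itself: 2^n - 1
= 128 - 1
= 127

Number of proper subsets = 127


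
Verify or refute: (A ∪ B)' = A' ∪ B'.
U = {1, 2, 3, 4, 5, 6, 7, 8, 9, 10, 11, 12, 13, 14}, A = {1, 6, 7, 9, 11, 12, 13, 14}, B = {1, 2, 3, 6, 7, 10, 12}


LHS: A ∪ B = {1, 2, 3, 6, 7, 9, 10, 11, 12, 13, 14}
(A ∪ B)' = U \ (A ∪ B) = {4, 5, 8}
A' = {2, 3, 4, 5, 8, 10}, B' = {4, 5, 8, 9, 11, 13, 14}
Claimed RHS: A' ∪ B' = {2, 3, 4, 5, 8, 9, 10, 11, 13, 14}
Identity is INVALID: LHS = {4, 5, 8} but the RHS claimed here equals {2, 3, 4, 5, 8, 9, 10, 11, 13, 14}. The correct form is (A ∪ B)' = A' ∩ B'.

Identity is invalid: (A ∪ B)' = {4, 5, 8} but A' ∪ B' = {2, 3, 4, 5, 8, 9, 10, 11, 13, 14}. The correct De Morgan law is (A ∪ B)' = A' ∩ B'.


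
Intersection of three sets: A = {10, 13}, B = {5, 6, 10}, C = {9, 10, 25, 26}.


A ∩ B = {10}
(A ∩ B) ∩ C = {10}

A ∩ B ∩ C = {10}


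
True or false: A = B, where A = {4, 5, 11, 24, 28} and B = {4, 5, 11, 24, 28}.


Two sets are equal iff they have exactly the same elements.
A = {4, 5, 11, 24, 28}
B = {4, 5, 11, 24, 28}
Same elements → A = B

Yes, A = B


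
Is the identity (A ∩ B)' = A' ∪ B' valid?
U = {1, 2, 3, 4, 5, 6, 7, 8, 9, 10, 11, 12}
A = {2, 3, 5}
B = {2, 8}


LHS: A ∩ B = {2}
(A ∩ B)' = U \ (A ∩ B) = {1, 3, 4, 5, 6, 7, 8, 9, 10, 11, 12}
A' = {1, 4, 6, 7, 8, 9, 10, 11, 12}, B' = {1, 3, 4, 5, 6, 7, 9, 10, 11, 12}
Claimed RHS: A' ∪ B' = {1, 3, 4, 5, 6, 7, 8, 9, 10, 11, 12}
Identity is VALID: LHS = RHS = {1, 3, 4, 5, 6, 7, 8, 9, 10, 11, 12} ✓

Identity is valid. (A ∩ B)' = A' ∪ B' = {1, 3, 4, 5, 6, 7, 8, 9, 10, 11, 12}


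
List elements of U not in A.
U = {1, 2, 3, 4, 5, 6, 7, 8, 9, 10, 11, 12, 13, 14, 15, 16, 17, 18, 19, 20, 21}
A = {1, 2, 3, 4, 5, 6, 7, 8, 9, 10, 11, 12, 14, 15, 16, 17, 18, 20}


Aᶜ = U \ A = elements in U but not in A
U = {1, 2, 3, 4, 5, 6, 7, 8, 9, 10, 11, 12, 13, 14, 15, 16, 17, 18, 19, 20, 21}
A = {1, 2, 3, 4, 5, 6, 7, 8, 9, 10, 11, 12, 14, 15, 16, 17, 18, 20}
Aᶜ = {13, 19, 21}

Aᶜ = {13, 19, 21}


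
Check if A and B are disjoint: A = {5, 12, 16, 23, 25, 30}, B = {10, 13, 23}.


Disjoint means A ∩ B = ∅.
A ∩ B = {23}
A ∩ B ≠ ∅, so A and B are NOT disjoint.

No, A and B are not disjoint (A ∩ B = {23})


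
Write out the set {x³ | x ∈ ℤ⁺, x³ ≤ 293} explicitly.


Checking each candidate:
Condition: positive perfect cubes ≤ 293
Result = {1, 8, 27, 64, 125, 216}

{1, 8, 27, 64, 125, 216}


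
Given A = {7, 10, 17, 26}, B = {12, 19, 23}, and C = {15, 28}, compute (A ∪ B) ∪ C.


A ∪ B = {7, 10, 12, 17, 19, 23, 26}
(A ∪ B) ∪ C = {7, 10, 12, 15, 17, 19, 23, 26, 28}

A ∪ B ∪ C = {7, 10, 12, 15, 17, 19, 23, 26, 28}


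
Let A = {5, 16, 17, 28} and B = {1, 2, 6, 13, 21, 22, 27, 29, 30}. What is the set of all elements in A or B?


A ∪ B = all elements in A or B (or both)
A = {5, 16, 17, 28}
B = {1, 2, 6, 13, 21, 22, 27, 29, 30}
A ∪ B = {1, 2, 5, 6, 13, 16, 17, 21, 22, 27, 28, 29, 30}

A ∪ B = {1, 2, 5, 6, 13, 16, 17, 21, 22, 27, 28, 29, 30}


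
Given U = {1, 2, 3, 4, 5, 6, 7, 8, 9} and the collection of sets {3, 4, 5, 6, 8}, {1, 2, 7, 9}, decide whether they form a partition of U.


A partition requires: (1) non-empty parts, (2) pairwise disjoint, (3) union = U
Parts: {3, 4, 5, 6, 8}, {1, 2, 7, 9}
Union of parts: {1, 2, 3, 4, 5, 6, 7, 8, 9}
U = {1, 2, 3, 4, 5, 6, 7, 8, 9}
All non-empty? True
Pairwise disjoint? True
Covers U? True

Yes, valid partition


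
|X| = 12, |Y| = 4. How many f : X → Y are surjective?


n = |X| = 12, k = |Y| = 4. Surjections via inclusion-exclusion:
S(n,k) = Σ(-1)^i × C(k,i) × (k-i)^n, i=0 to k
i=0: (-1)^0×C(4,0)×4^12 = 16777216
i=1: (-1)^1×C(4,1)×3^12 = -2125764
i=2: (-1)^2×C(4,2)×2^12 = 24576
i=3: (-1)^3×C(4,3)×1^12 = -4
i=4: (-1)^4×C(4,4)×0^12 = 0
Total = 14676024

Number of surjections = 14676024
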